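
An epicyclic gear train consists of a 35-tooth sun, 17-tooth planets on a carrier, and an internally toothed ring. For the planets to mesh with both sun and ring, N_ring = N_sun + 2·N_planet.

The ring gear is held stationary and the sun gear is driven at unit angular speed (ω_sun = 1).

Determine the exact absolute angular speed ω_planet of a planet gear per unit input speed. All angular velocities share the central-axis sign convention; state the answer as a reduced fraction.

-35/34

N_ring = 35 + 2·17 = 69
35(ω_s−ω_c) = −69(ω_r−ω_c),  ω_r=0, ω_s=1
35(1−ω_c) = −69(0−ω_c)  ⇒  104ω_c = 35  ⇒  ω_c = 35/104
sun–planet: 35·(1−35/104) = −17·(ω_p−ω_c)  ⇒  ω_p−ω_c = −(35/17)·(69/104) = -2415/1768
ω_p = 35/104 − 2415/1768 = -35/34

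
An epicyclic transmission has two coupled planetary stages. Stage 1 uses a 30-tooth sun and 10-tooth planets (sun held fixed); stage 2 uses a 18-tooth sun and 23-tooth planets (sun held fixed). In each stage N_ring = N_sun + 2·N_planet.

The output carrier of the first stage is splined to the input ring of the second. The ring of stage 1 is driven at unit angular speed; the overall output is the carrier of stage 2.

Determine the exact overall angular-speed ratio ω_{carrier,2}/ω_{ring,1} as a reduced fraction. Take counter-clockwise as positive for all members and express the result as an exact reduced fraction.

Stage 1: N_ring = 30 + 2·10 = 50
Stage 1: 30(ω_s−ω_c) = −50(ω_r−ω_c),  ω_s=0, ω_r=1
Stage 1: 30(0−ω_c) = −50(1−ω_c)  ⇒  80ω_c = 50  ⇒  ω_c = 5/8
  ⇒ ω_c¹/ω_r¹ = 5/8
Stage 2: N_ring = 18 + 2·23 = 64
Stage 2: 18(ω_s−ω_c) = −64(ω_r−ω_c),  ω_s=0, ω_r=1
Stage 2: 18(0−ω_c) = −64(1−ω_c)  ⇒  82ω_c = 64  ⇒  ω_c = 32/41
  ⇒ ω_c²/ω_r² = 32/41
Coupling ω_r² = ω_c¹ ⇒ overall = 5/8 × 32/41 = 20/41

20/41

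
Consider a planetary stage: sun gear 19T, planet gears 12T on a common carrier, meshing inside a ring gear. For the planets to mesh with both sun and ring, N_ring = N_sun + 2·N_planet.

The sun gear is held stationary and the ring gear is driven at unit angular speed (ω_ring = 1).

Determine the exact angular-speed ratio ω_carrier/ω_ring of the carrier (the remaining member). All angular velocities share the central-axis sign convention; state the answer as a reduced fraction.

43/62

N_ring = 19 + 2·12 = 43
19(ω_s−ω_c) = −43(ω_r−ω_c),  ω_s=0, ω_r=1
19(0−ω_c) = −43(1−ω_c)  ⇒  62ω_c = 43  ⇒  ω_c = 43/62
ω_c/ω_r = 43/62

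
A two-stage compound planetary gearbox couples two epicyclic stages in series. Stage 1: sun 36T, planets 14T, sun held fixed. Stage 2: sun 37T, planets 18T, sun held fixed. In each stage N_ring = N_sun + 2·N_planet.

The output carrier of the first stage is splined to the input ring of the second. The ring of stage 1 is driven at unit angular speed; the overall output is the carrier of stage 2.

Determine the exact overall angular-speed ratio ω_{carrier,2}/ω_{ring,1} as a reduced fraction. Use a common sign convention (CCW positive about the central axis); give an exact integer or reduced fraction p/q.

584/1375

Stage 1: N_ring = 36 + 2·14 = 64
Stage 1: 36(ω_s−ω_c) = −64(ω_r−ω_c),  ω_s=0, ω_r=1
Stage 1: 36(0−ω_c) = −64(1−ω_c)  ⇒  100ω_c = 64  ⇒  ω_c = 16/25
  ⇒ ω_c¹/ω_r¹ = 16/25
Stage 2: N_ring = 37 + 2·18 = 73
Stage 2: 37(ω_s−ω_c) = −73(ω_r−ω_c),  ω_s=0, ω_r=1
Stage 2: 37(0−ω_c) = −73(1−ω_c)  ⇒  110ω_c = 73  ⇒  ω_c = 73/110
  ⇒ ω_c²/ω_r² = 73/110
Coupling ω_r² = ω_c¹ ⇒ overall = 16/25 × 73/110 = 584/1375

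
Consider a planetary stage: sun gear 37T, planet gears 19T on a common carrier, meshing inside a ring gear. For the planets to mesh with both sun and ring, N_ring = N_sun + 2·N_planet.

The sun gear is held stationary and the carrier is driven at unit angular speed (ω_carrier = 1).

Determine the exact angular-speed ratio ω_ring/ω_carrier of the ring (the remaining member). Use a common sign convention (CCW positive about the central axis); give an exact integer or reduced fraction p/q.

112/75

N_ring = 37 + 2·19 = 75
37(ω_s−ω_c) = −75(ω_r−ω_c),  ω_s=0, ω_c=1
ω_r = 1 − (37/75)(0−1) = 112/75
ω_r/ω_c = 112/75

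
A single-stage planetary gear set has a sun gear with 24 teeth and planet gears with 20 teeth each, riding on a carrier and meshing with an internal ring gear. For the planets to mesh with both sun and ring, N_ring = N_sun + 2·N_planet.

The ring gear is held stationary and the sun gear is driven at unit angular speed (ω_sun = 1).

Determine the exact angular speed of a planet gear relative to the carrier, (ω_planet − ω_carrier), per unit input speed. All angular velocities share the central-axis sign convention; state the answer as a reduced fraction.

N_ring = 24 + 2·20 = 64
24(ω_s−ω_c) = −64(ω_r−ω_c),  ω_r=0, ω_s=1
24(1−ω_c) = −64(0−ω_c)  ⇒  88ω_c = 24  ⇒  ω_c = 3/11
sun–planet: 24·(1−3/11) = −20·(ω_p−ω_c)  ⇒  ω_p−ω_c = −(24/20)·(8/11) = -48/55

-48/55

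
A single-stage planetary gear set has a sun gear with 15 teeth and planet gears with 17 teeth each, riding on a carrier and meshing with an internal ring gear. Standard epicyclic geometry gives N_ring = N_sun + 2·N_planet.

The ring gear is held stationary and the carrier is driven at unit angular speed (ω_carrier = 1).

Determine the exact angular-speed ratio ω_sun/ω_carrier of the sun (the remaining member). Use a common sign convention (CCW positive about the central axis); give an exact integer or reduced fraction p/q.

64/15

N_ring = 15 + 2·17 = 49
15(ω_s−ω_c) = −49(ω_r−ω_c),  ω_r=0, ω_c=1
ω_s = 1 − (49/15)(0−1) = 64/15
ω_s/ω_c = 64/15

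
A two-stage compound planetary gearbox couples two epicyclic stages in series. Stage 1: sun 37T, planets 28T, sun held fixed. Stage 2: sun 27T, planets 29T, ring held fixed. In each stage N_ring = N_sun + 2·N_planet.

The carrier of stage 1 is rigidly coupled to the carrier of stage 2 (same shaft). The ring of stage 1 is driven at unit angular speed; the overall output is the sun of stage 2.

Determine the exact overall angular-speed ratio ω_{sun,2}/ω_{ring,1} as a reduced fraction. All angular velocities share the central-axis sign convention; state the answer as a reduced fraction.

Stage 1: N_ring = 37 + 2·28 = 93
Stage 1: 37(ω_s−ω_c) = −93(ω_r−ω_c),  ω_s=0, ω_r=1
Stage 1: 37(0−ω_c) = −93(1−ω_c)  ⇒  130ω_c = 93  ⇒  ω_c = 93/130
  ⇒ ω_c¹/ω_r¹ = 93/130
Stage 2: N_ring = 27 + 2·29 = 85
Stage 2: 27(ω_s−ω_c) = −85(ω_r−ω_c),  ω_r=0, ω_c=1
Stage 2: ω_s = 1 − (85/27)(0−1) = 112/27
  ⇒ ω_s²/ω_c² = 112/27
Coupling ω_c² = ω_c¹ ⇒ overall = 93/130 × 112/27 = 1736/585

1736/585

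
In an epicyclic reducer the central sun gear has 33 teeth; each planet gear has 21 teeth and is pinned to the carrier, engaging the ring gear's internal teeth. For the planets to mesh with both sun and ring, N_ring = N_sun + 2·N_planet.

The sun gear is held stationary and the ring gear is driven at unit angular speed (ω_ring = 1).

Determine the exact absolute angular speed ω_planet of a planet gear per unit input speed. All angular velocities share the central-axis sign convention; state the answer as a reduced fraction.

N_ring = 33 + 2·21 = 75
33(ω_s−ω_c) = −75(ω_r−ω_c),  ω_s=0, ω_r=1
33(0−ω_c) = −75(1−ω_c)  ⇒  108ω_c = 75  ⇒  ω_c = 25/36
sun–planet: 33·(0−25/36) = −21·(ω_p−ω_c)  ⇒  ω_p−ω_c = −(33/21)·(-25/36) = 275/252
ω_p = 25/36 + 275/252 = 25/14

25/14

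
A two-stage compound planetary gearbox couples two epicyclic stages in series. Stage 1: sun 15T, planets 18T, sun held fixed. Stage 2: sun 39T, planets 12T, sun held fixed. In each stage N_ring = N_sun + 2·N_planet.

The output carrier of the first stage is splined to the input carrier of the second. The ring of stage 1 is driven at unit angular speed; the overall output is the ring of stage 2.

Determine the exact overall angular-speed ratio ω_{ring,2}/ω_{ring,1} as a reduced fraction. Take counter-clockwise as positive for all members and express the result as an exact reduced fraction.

289/231

Stage 1: N_ring = 15 + 2·18 = 51
Stage 1: 15(ω_s−ω_c) = −51(ω_r−ω_c),  ω_s=0, ω_r=1
Stage 1: 15(0−ω_c) = −51(1−ω_c)  ⇒  66ω_c = 51  ⇒  ω_c = 17/22
  ⇒ ω_c¹/ω_r¹ = 17/22
Stage 2: N_ring = 39 + 2·12 = 63
Stage 2: 39(ω_s−ω_c) = −63(ω_r−ω_c),  ω_s=0, ω_c=1
Stage 2: ω_r = 1 − (39/63)(0−1) = 34/21
  ⇒ ω_r²/ω_c² = 34/21
Coupling ω_c² = ω_c¹ ⇒ overall = 17/22 × 34/21 = 289/231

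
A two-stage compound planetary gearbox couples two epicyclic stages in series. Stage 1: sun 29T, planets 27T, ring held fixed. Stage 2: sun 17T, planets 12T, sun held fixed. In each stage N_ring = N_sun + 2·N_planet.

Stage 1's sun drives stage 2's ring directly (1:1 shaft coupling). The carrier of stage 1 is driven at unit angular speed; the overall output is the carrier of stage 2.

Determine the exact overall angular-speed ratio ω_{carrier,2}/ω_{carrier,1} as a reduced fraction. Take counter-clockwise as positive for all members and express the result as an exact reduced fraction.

Stage 1: N_ring = 29 + 2·27 = 83
Stage 1: 29(ω_s−ω_c) = −83(ω_r−ω_c),  ω_r=0, ω_c=1
Stage 1: ω_s = 1 − (83/29)(0−1) = 112/29
  ⇒ ω_s¹/ω_c¹ = 112/29
Stage 2: N_ring = 17 + 2·12 = 41
Stage 2: 17(ω_s−ω_c) = −41(ω_r−ω_c),  ω_s=0, ω_r=1
Stage 2: 17(0−ω_c) = −41(1−ω_c)  ⇒  58ω_c = 41  ⇒  ω_c = 41/58
  ⇒ ω_c²/ω_r² = 41/58
Coupling ω_r² = ω_s¹ ⇒ overall = 112/29 × 41/58 = 2296/841

2296/841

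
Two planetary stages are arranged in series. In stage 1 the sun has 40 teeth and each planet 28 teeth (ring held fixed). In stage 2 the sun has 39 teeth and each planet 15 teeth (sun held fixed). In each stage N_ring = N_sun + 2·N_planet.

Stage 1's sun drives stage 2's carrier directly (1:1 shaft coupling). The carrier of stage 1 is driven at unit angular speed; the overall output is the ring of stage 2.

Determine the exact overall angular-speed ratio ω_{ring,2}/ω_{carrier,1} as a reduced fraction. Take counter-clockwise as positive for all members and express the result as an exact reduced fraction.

Stage 1: N_ring = 40 + 2·28 = 96
Stage 1: 40(ω_s−ω_c) = −96(ω_r−ω_c),  ω_r=0, ω_c=1
Stage 1: ω_s = 1 − (96/40)(0−1) = 17/5
  ⇒ ω_s¹/ω_c¹ = 17/5
Stage 2: N_ring = 39 + 2·15 = 69
Stage 2: 39(ω_s−ω_c) = −69(ω_r−ω_c),  ω_s=0, ω_c=1
Stage 2: ω_r = 1 − (39/69)(0−1) = 36/23
  ⇒ ω_r²/ω_c² = 36/23
Coupling ω_c² = ω_s¹ ⇒ overall = 17/5 × 36/23 = 612/115

612/115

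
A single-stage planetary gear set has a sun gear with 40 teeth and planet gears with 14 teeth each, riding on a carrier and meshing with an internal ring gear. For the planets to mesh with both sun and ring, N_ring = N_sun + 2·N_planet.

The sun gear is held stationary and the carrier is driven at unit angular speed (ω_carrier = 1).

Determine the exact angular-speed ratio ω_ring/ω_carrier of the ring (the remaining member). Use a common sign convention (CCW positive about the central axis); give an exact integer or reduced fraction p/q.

N_ring = 40 + 2·14 = 68
40(ω_s−ω_c) = −68(ω_r−ω_c),  ω_s=0, ω_c=1
ω_r = 1 − (40/68)(0−1) = 27/17
ω_r/ω_c = 27/17

27/17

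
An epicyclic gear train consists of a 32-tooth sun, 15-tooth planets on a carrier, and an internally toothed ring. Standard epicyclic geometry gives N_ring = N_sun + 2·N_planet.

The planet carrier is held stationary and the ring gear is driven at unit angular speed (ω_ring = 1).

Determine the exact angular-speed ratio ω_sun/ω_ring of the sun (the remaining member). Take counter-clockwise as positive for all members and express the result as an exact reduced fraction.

-31/16

N_ring = 32 + 2·15 = 62
32(ω_s−ω_c) = −62(ω_r−ω_c),  ω_c=0, ω_r=1
ω_s = 0 − (62/32)(1−0) = -31/16
ω_s/ω_r = -31/16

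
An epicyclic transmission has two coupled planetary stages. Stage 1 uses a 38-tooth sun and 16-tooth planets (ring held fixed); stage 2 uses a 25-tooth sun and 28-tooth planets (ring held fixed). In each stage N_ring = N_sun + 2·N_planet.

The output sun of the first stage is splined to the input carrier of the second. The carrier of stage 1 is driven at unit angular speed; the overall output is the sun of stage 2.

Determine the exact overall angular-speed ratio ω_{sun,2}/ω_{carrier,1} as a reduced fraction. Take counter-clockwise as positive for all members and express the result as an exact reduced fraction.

Stage 1: N_ring = 38 + 2·16 = 70
Stage 1: 38(ω_s−ω_c) = −70(ω_r−ω_c),  ω_r=0, ω_c=1
Stage 1: ω_s = 1 − (70/38)(0−1) = 54/19
  ⇒ ω_s¹/ω_c¹ = 54/19
Stage 2: N_ring = 25 + 2·28 = 81
Stage 2: 25(ω_s−ω_c) = −81(ω_r−ω_c),  ω_r=0, ω_c=1
Stage 2: ω_s = 1 − (81/25)(0−1) = 106/25
  ⇒ ω_s²/ω_c² = 106/25
Coupling ω_c² = ω_s¹ ⇒ overall = 54/19 × 106/25 = 5724/475

5724/475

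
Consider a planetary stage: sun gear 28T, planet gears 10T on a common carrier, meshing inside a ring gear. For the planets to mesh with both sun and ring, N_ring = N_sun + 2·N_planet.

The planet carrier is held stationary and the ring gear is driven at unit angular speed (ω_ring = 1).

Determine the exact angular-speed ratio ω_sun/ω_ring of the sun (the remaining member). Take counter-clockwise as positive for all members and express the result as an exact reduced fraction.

N_ring = 28 + 2·10 = 48
28(ω_s−ω_c) = −48(ω_r−ω_c),  ω_c=0, ω_r=1
ω_s = 0 − (48/28)(1−0) = -12/7
ω_s/ω_r = -12/7

-12/7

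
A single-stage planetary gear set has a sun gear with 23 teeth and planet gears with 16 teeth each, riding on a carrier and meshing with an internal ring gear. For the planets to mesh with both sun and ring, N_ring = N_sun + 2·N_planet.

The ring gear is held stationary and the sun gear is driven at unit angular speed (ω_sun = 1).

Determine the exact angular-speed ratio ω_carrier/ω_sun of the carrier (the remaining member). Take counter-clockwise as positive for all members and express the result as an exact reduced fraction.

23/78

N_ring = 23 + 2·16 = 55
23(ω_s−ω_c) = −55(ω_r−ω_c),  ω_r=0, ω_s=1
23(1−ω_c) = −55(0−ω_c)  ⇒  78ω_c = 23  ⇒  ω_c = 23/78
ω_c/ω_s = 23/78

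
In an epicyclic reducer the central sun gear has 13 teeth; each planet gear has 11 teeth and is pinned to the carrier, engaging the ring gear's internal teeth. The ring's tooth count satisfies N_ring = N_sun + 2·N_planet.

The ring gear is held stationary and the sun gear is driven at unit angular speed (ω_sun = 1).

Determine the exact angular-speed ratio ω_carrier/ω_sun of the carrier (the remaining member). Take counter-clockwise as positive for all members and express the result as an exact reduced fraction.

13/48

N_ring = 13 + 2·11 = 35
13(ω_s−ω_c) = −35(ω_r−ω_c),  ω_r=0, ω_s=1
13(1−ω_c) = −35(0−ω_c)  ⇒  48ω_c = 13  ⇒  ω_c = 13/48
ω_c/ω_s = 13/48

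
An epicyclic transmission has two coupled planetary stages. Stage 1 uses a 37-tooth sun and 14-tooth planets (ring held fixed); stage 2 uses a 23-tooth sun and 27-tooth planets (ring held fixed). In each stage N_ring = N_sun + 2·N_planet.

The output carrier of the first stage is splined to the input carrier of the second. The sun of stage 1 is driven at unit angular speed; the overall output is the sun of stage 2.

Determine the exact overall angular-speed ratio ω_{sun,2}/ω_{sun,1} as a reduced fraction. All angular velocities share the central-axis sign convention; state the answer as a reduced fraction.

Stage 1: N_ring = 37 + 2·14 = 65
Stage 1: 37(ω_s−ω_c) = −65(ω_r−ω_c),  ω_r=0, ω_s=1
Stage 1: 37(1−ω_c) = −65(0−ω_c)  ⇒  102ω_c = 37  ⇒  ω_c = 37/102
  ⇒ ω_c¹/ω_s¹ = 37/102
Stage 2: N_ring = 23 + 2·27 = 77
Stage 2: 23(ω_s−ω_c) = −77(ω_r−ω_c),  ω_r=0, ω_c=1
Stage 2: ω_s = 1 − (77/23)(0−1) = 100/23
  ⇒ ω_s²/ω_c² = 100/23
Coupling ω_c² = ω_c¹ ⇒ overall = 37/102 × 100/23 = 1850/1173

1850/1173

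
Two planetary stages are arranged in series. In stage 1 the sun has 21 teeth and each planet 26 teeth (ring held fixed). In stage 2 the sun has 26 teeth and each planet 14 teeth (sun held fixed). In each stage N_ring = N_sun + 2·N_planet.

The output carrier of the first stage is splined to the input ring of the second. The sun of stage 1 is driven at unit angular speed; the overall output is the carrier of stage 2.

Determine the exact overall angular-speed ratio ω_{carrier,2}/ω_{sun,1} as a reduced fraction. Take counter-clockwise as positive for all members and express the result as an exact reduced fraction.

Stage 1: N_ring = 21 + 2·26 = 73
Stage 1: 21(ω_s−ω_c) = −73(ω_r−ω_c),  ω_r=0, ω_s=1
Stage 1: 21(1−ω_c) = −73(0−ω_c)  ⇒  94ω_c = 21  ⇒  ω_c = 21/94
  ⇒ ω_c¹/ω_s¹ = 21/94
Stage 2: N_ring = 26 + 2·14 = 54
Stage 2: 26(ω_s−ω_c) = −54(ω_r−ω_c),  ω_s=0, ω_r=1
Stage 2: 26(0−ω_c) = −54(1−ω_c)  ⇒  80ω_c = 54  ⇒  ω_c = 27/40
  ⇒ ω_c²/ω_r² = 27/40
Coupling ω_r² = ω_c¹ ⇒ overall = 21/94 × 27/40 = 567/3760

567/3760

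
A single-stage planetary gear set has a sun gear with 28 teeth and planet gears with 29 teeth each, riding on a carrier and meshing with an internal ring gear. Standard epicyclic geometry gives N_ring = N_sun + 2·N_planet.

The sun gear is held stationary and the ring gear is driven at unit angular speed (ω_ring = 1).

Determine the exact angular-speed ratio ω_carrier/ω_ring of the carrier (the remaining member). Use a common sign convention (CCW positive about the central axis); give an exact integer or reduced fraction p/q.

N_ring = 28 + 2·29 = 86
28(ω_s−ω_c) = −86(ω_r−ω_c),  ω_s=0, ω_r=1
28(0−ω_c) = −86(1−ω_c)  ⇒  114ω_c = 86  ⇒  ω_c = 43/57
ω_c/ω_r = 43/57

43/57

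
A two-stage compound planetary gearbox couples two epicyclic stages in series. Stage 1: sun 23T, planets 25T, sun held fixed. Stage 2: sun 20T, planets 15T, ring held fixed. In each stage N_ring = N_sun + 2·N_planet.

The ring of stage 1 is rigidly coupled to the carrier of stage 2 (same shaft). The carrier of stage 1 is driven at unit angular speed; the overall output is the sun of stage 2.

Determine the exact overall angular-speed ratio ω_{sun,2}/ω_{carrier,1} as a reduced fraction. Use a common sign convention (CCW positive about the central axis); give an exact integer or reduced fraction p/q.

Stage 1: N_ring = 23 + 2·25 = 73
Stage 1: 23(ω_s−ω_c) = −73(ω_r−ω_c),  ω_s=0, ω_c=1
Stage 1: ω_r = 1 − (23/73)(0−1) = 96/73
  ⇒ ω_r¹/ω_c¹ = 96/73
Stage 2: N_ring = 20 + 2·15 = 50
Stage 2: 20(ω_s−ω_c) = −50(ω_r−ω_c),  ω_r=0, ω_c=1
Stage 2: ω_s = 1 − (50/20)(0−1) = 7/2
  ⇒ ω_s²/ω_c² = 7/2
Coupling ω_c² = ω_r¹ ⇒ overall = 96/73 × 7/2 = 336/73

336/73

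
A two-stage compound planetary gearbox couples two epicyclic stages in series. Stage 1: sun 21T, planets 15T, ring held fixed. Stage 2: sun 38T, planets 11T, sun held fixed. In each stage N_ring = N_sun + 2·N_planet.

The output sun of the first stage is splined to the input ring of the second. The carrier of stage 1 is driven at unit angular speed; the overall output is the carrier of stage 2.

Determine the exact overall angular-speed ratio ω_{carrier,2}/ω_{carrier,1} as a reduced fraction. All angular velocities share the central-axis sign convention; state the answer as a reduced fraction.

Stage 1: N_ring = 21 + 2·15 = 51
Stage 1: 21(ω_s−ω_c) = −51(ω_r−ω_c),  ω_r=0, ω_c=1
Stage 1: ω_s = 1 − (51/21)(0−1) = 24/7
  ⇒ ω_s¹/ω_c¹ = 24/7
Stage 2: N_ring = 38 + 2·11 = 60
Stage 2: 38(ω_s−ω_c) = −60(ω_r−ω_c),  ω_s=0, ω_r=1
Stage 2: 38(0−ω_c) = −60(1−ω_c)  ⇒  98ω_c = 60  ⇒  ω_c = 30/49
  ⇒ ω_c²/ω_r² = 30/49
Coupling ω_r² = ω_s¹ ⇒ overall = 24/7 × 30/49 = 720/343

720/343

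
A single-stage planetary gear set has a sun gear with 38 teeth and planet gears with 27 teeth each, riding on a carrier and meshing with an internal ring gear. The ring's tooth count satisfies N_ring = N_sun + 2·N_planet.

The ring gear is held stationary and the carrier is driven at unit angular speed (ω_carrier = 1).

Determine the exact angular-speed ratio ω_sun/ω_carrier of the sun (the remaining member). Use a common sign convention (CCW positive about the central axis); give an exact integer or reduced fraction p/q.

N_ring = 38 + 2·27 = 92
38(ω_s−ω_c) = −92(ω_r−ω_c),  ω_r=0, ω_c=1
ω_s = 1 − (92/38)(0−1) = 65/19
ω_s/ω_c = 65/19

65/19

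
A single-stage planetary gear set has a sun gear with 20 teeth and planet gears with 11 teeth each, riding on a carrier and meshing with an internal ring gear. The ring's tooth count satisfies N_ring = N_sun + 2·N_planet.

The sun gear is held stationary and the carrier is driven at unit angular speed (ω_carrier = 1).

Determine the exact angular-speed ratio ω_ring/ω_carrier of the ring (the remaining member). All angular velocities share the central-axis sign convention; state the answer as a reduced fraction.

N_ring = 20 + 2·11 = 42
20(ω_s−ω_c) = −42(ω_r−ω_c),  ω_s=0, ω_c=1
ω_r = 1 − (20/42)(0−1) = 31/21
ω_r/ω_c = 31/21

31/21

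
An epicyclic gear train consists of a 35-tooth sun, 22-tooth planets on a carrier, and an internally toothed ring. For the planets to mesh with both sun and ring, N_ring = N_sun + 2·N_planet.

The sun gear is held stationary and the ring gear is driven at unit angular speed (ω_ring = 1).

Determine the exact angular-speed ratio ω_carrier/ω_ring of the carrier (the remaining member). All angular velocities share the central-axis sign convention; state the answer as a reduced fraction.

N_ring = 35 + 2·22 = 79
35(ω_s−ω_c) = −79(ω_r−ω_c),  ω_s=0, ω_r=1
35(0−ω_c) = −79(1−ω_c)  ⇒  114ω_c = 79  ⇒  ω_c = 79/114
ω_c/ω_r = 79/114

79/114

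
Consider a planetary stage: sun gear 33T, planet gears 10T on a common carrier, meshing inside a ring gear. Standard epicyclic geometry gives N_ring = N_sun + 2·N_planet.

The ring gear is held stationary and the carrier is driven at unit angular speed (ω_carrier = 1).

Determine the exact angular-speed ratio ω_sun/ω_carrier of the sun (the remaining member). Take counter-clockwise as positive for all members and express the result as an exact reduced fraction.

N_ring = 33 + 2·10 = 53
33(ω_s−ω_c) = −53(ω_r−ω_c),  ω_r=0, ω_c=1
ω_s = 1 − (53/33)(0−1) = 86/33
ω_s/ω_c = 86/33

86/33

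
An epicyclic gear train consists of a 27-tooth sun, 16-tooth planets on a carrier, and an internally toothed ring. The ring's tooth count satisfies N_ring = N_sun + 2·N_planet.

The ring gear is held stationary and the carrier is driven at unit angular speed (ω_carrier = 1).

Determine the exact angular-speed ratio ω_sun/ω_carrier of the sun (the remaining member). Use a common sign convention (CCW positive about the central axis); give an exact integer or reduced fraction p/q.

N_ring = 27 + 2·16 = 59
27(ω_s−ω_c) = −59(ω_r−ω_c),  ω_r=0, ω_c=1
ω_s = 1 − (59/27)(0−1) = 86/27
ω_s/ω_c = 86/27

86/27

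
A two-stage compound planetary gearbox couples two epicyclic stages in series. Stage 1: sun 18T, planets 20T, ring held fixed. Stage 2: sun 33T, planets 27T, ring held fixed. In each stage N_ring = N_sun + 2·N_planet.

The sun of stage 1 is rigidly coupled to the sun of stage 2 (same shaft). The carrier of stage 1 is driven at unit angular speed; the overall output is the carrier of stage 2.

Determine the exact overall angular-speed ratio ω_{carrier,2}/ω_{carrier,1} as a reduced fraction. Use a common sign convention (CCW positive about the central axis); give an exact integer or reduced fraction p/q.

209/180

Stage 1: N_ring = 18 + 2·20 = 58
Stage 1: 18(ω_s−ω_c) = −58(ω_r−ω_c),  ω_r=0, ω_c=1
Stage 1: ω_s = 1 − (58/18)(0−1) = 38/9
  ⇒ ω_s¹/ω_c¹ = 38/9
Stage 2: N_ring = 33 + 2·27 = 87
Stage 2: 33(ω_s−ω_c) = −87(ω_r−ω_c),  ω_r=0, ω_s=1
Stage 2: 33(1−ω_c) = −87(0−ω_c)  ⇒  120ω_c = 33  ⇒  ω_c = 11/40
  ⇒ ω_c²/ω_s² = 11/40
Coupling ω_s² = ω_s¹ ⇒ overall = 38/9 × 11/40 = 209/180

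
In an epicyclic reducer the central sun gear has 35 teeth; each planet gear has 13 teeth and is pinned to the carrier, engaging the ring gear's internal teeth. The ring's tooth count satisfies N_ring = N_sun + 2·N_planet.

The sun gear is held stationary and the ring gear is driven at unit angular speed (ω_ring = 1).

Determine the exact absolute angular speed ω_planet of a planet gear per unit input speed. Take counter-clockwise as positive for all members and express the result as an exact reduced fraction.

N_ring = 35 + 2·13 = 61
35(ω_s−ω_c) = −61(ω_r−ω_c),  ω_s=0, ω_r=1
35(0−ω_c) = −61(1−ω_c)  ⇒  96ω_c = 61  ⇒  ω_c = 61/96
sun–planet: 35·(0−61/96) = −13·(ω_p−ω_c)  ⇒  ω_p−ω_c = −(35/13)·(-61/96) = 2135/1248
ω_p = 61/96 + 2135/1248 = 61/26

61/26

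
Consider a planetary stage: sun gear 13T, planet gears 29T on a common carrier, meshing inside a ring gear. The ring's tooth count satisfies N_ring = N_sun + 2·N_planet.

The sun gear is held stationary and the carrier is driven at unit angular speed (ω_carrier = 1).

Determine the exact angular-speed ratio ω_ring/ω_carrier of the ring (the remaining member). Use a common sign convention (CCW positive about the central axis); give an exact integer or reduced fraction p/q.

84/71

N_ring = 13 + 2·29 = 71
13(ω_s−ω_c) = −71(ω_r−ω_c),  ω_s=0, ω_c=1
ω_r = 1 − (13/71)(0−1) = 84/71
ω_r/ω_c = 84/71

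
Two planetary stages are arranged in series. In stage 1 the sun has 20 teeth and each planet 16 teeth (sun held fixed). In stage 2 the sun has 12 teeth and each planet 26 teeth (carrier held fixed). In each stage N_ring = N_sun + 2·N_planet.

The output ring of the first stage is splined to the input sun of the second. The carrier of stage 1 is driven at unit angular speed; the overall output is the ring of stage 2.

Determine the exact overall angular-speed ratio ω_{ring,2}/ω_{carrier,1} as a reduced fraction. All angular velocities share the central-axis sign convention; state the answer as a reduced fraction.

-27/104

Stage 1: N_ring = 20 + 2·16 = 52
Stage 1: 20(ω_s−ω_c) = −52(ω_r−ω_c),  ω_s=0, ω_c=1
Stage 1: ω_r = 1 − (20/52)(0−1) = 18/13
  ⇒ ω_r¹/ω_c¹ = 18/13
Stage 2: N_ring = 12 + 2·26 = 64
Stage 2: 12(ω_s−ω_c) = −64(ω_r−ω_c),  ω_c=0, ω_s=1
Stage 2: ω_r = 0 − (12/64)(1−0) = -3/16
  ⇒ ω_r²/ω_s² = -3/16
Coupling ω_s² = ω_r¹ ⇒ overall = 18/13 × -3/16 = -27/104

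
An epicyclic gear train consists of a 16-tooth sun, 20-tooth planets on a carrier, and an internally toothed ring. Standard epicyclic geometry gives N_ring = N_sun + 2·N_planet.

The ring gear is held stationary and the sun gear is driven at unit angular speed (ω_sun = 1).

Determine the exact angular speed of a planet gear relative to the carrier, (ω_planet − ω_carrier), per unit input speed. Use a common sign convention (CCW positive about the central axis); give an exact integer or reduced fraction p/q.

-28/45

N_ring = 16 + 2·20 = 56
16(ω_s−ω_c) = −56(ω_r−ω_c),  ω_r=0, ω_s=1
16(1−ω_c) = −56(0−ω_c)  ⇒  72ω_c = 16  ⇒  ω_c = 2/9
sun–planet: 16·(1−2/9) = −20·(ω_p−ω_c)  ⇒  ω_p−ω_c = −(16/20)·(7/9) = -28/45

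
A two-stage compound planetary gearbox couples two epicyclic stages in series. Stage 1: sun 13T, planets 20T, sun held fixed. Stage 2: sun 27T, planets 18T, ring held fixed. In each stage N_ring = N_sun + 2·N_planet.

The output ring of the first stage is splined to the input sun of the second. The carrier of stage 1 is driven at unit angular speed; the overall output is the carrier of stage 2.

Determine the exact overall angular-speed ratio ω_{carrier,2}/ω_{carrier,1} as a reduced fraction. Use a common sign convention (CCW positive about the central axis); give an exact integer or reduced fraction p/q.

99/265

Stage 1: N_ring = 13 + 2·20 = 53
Stage 1: 13(ω_s−ω_c) = −53(ω_r−ω_c),  ω_s=0, ω_c=1
Stage 1: ω_r = 1 − (13/53)(0−1) = 66/53
  ⇒ ω_r¹/ω_c¹ = 66/53
Stage 2: N_ring = 27 + 2·18 = 63
Stage 2: 27(ω_s−ω_c) = −63(ω_r−ω_c),  ω_r=0, ω_s=1
Stage 2: 27(1−ω_c) = −63(0−ω_c)  ⇒  90ω_c = 27  ⇒  ω_c = 3/10
  ⇒ ω_c²/ω_s² = 3/10
Coupling ω_s² = ω_r¹ ⇒ overall = 66/53 × 3/10 = 99/265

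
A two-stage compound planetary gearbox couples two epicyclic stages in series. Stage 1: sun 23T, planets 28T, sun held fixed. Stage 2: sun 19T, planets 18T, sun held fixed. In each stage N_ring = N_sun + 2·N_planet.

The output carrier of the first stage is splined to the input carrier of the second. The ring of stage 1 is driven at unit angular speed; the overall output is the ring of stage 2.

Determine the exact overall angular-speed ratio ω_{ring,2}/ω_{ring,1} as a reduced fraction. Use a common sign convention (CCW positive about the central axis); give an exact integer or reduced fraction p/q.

2923/2805

Stage 1: N_ring = 23 + 2·28 = 79
Stage 1: 23(ω_s−ω_c) = −79(ω_r−ω_c),  ω_s=0, ω_r=1
Stage 1: 23(0−ω_c) = −79(1−ω_c)  ⇒  102ω_c = 79  ⇒  ω_c = 79/102
  ⇒ ω_c¹/ω_r¹ = 79/102
Stage 2: N_ring = 19 + 2·18 = 55
Stage 2: 19(ω_s−ω_c) = −55(ω_r−ω_c),  ω_s=0, ω_c=1
Stage 2: ω_r = 1 − (19/55)(0−1) = 74/55
  ⇒ ω_r²/ω_c² = 74/55
Coupling ω_c² = ω_c¹ ⇒ overall = 79/102 × 74/55 = 2923/2805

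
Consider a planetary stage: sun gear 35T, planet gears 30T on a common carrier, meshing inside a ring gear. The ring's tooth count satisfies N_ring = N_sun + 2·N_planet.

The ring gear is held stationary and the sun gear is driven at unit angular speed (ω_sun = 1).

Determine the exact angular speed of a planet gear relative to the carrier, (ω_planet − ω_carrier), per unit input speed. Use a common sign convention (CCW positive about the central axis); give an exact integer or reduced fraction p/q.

-133/156

N_ring = 35 + 2·30 = 95
35(ω_s−ω_c) = −95(ω_r−ω_c),  ω_r=0, ω_s=1
35(1−ω_c) = −95(0−ω_c)  ⇒  130ω_c = 35  ⇒  ω_c = 7/26
sun–planet: 35·(1−7/26) = −30·(ω_p−ω_c)  ⇒  ω_p−ω_c = −(35/30)·(19/26) = -133/156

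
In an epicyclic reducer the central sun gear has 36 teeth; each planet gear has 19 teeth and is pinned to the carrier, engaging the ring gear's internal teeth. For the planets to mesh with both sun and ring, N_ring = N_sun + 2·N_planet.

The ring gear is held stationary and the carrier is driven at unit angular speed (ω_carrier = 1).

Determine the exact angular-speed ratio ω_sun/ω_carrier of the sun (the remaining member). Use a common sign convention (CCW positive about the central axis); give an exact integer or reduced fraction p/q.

55/18

N_ring = 36 + 2·19 = 74
36(ω_s−ω_c) = −74(ω_r−ω_c),  ω_r=0, ω_c=1
ω_s = 1 − (74/36)(0−1) = 55/18
ω_s/ω_c = 55/18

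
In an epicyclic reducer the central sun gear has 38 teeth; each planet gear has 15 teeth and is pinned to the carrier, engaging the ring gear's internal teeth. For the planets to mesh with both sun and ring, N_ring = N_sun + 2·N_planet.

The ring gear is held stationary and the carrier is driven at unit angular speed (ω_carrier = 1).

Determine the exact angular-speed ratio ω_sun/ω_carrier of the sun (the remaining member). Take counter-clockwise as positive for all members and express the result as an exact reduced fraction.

53/19

N_ring = 38 + 2·15 = 68
38(ω_s−ω_c) = −68(ω_r−ω_c),  ω_r=0, ω_c=1
ω_s = 1 − (68/38)(0−1) = 53/19
ω_s/ω_c = 53/19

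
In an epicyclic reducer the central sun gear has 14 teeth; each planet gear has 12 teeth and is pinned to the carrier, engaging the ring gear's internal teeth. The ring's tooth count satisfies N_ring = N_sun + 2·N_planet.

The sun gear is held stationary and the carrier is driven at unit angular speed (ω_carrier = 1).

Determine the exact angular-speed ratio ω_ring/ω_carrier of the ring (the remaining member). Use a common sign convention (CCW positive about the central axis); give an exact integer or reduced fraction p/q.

N_ring = 14 + 2·12 = 38
14(ω_s−ω_c) = −38(ω_r−ω_c),  ω_s=0, ω_c=1
ω_r = 1 − (14/38)(0−1) = 26/19
ω_r/ω_c = 26/19

26/19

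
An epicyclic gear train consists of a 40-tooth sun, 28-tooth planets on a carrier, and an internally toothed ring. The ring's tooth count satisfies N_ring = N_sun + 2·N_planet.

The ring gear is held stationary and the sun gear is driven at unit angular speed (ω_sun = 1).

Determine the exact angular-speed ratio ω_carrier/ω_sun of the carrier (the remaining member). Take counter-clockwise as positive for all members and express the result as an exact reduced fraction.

N_ring = 40 + 2·28 = 96
40(ω_s−ω_c) = −96(ω_r−ω_c),  ω_r=0, ω_s=1
40(1−ω_c) = −96(0−ω_c)  ⇒  136ω_c = 40  ⇒  ω_c = 5/17
ω_c/ω_s = 5/17

5/17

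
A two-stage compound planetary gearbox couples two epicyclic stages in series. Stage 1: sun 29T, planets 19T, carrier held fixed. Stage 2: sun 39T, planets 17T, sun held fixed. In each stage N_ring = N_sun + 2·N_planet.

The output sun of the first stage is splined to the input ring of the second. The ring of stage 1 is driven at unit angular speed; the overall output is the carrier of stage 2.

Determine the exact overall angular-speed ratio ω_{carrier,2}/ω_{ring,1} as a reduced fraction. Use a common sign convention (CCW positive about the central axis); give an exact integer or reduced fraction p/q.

-4891/3248

Stage 1: N_ring = 29 + 2·19 = 67
Stage 1: 29(ω_s−ω_c) = −67(ω_r−ω_c),  ω_c=0, ω_r=1
Stage 1: ω_s = 0 − (67/29)(1−0) = -67/29
  ⇒ ω_s¹/ω_r¹ = -67/29
Stage 2: N_ring = 39 + 2·17 = 73
Stage 2: 39(ω_s−ω_c) = −73(ω_r−ω_c),  ω_s=0, ω_r=1
Stage 2: 39(0−ω_c) = −73(1−ω_c)  ⇒  112ω_c = 73  ⇒  ω_c = 73/112
  ⇒ ω_c²/ω_r² = 73/112
Coupling ω_r² = ω_s¹ ⇒ overall = -67/29 × 73/112 = -4891/3248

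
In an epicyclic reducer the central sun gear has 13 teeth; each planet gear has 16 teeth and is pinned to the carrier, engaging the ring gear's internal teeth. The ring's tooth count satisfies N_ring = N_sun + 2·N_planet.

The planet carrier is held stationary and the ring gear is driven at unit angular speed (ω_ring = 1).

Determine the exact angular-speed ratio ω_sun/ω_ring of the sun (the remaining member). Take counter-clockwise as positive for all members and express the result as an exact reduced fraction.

-45/13

N_ring = 13 + 2·16 = 45
13(ω_s−ω_c) = −45(ω_r−ω_c),  ω_c=0, ω_r=1
ω_s = 0 − (45/13)(1−0) = -45/13
ω_s/ω_r = -45/13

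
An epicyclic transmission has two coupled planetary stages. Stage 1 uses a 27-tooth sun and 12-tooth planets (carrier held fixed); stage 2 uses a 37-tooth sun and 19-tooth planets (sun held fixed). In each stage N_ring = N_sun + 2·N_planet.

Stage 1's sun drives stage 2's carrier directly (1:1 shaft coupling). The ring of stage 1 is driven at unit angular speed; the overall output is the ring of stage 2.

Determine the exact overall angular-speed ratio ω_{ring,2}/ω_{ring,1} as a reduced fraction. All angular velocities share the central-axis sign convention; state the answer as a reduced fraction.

-1904/675

Stage 1: N_ring = 27 + 2·12 = 51
Stage 1: 27(ω_s−ω_c) = −51(ω_r−ω_c),  ω_c=0, ω_r=1
Stage 1: ω_s = 0 − (51/27)(1−0) = -17/9
  ⇒ ω_s¹/ω_r¹ = -17/9
Stage 2: N_ring = 37 + 2·19 = 75
Stage 2: 37(ω_s−ω_c) = −75(ω_r−ω_c),  ω_s=0, ω_c=1
Stage 2: ω_r = 1 − (37/75)(0−1) = 112/75
  ⇒ ω_r²/ω_c² = 112/75
Coupling ω_c² = ω_s¹ ⇒ overall = -17/9 × 112/75 = -1904/675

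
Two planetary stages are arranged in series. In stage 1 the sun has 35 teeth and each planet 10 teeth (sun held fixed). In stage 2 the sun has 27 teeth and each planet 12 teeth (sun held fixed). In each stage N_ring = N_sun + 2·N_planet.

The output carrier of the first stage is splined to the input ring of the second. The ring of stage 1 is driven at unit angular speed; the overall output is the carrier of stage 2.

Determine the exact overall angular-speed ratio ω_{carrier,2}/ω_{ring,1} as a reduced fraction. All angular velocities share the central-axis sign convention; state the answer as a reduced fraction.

Stage 1: N_ring = 35 + 2·10 = 55
Stage 1: 35(ω_s−ω_c) = −55(ω_r−ω_c),  ω_s=0, ω_r=1
Stage 1: 35(0−ω_c) = −55(1−ω_c)  ⇒  90ω_c = 55  ⇒  ω_c = 11/18
  ⇒ ω_c¹/ω_r¹ = 11/18
Stage 2: N_ring = 27 + 2·12 = 51
Stage 2: 27(ω_s−ω_c) = −51(ω_r−ω_c),  ω_s=0, ω_r=1
Stage 2: 27(0−ω_c) = −51(1−ω_c)  ⇒  78ω_c = 51  ⇒  ω_c = 17/26
  ⇒ ω_c²/ω_r² = 17/26
Coupling ω_r² = ω_c¹ ⇒ overall = 11/18 × 17/26 = 187/468

187/468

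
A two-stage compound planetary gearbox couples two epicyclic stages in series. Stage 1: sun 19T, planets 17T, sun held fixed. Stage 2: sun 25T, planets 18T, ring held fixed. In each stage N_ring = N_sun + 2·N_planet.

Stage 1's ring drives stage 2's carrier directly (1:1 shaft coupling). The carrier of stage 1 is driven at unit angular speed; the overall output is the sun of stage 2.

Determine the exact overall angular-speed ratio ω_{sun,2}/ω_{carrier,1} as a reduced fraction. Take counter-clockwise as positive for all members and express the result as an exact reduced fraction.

Stage 1: N_ring = 19 + 2·17 = 53
Stage 1: 19(ω_s−ω_c) = −53(ω_r−ω_c),  ω_s=0, ω_c=1
Stage 1: ω_r = 1 − (19/53)(0−1) = 72/53
  ⇒ ω_r¹/ω_c¹ = 72/53
Stage 2: N_ring = 25 + 2·18 = 61
Stage 2: 25(ω_s−ω_c) = −61(ω_r−ω_c),  ω_r=0, ω_c=1
Stage 2: ω_s = 1 − (61/25)(0−1) = 86/25
  ⇒ ω_s²/ω_c² = 86/25
Coupling ω_c² = ω_r¹ ⇒ overall = 72/53 × 86/25 = 6192/1325

6192/1325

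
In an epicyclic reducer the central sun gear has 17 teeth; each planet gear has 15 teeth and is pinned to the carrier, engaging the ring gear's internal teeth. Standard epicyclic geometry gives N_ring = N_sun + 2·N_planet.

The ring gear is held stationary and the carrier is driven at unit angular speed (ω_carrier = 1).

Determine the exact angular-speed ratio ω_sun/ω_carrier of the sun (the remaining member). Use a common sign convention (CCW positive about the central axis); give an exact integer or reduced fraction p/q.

64/17

N_ring = 17 + 2·15 = 47
17(ω_s−ω_c) = −47(ω_r−ω_c),  ω_r=0, ω_c=1
ω_s = 1 − (47/17)(0−1) = 64/17
ω_s/ω_c = 64/17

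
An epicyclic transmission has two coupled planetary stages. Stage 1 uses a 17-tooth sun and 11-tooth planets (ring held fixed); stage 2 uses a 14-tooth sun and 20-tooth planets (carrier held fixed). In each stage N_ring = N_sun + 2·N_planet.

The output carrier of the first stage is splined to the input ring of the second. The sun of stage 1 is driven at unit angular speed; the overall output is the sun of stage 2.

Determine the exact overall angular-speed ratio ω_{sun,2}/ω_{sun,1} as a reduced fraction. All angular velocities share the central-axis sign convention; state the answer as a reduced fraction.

-459/392

Stage 1: N_ring = 17 + 2·11 = 39
Stage 1: 17(ω_s−ω_c) = −39(ω_r−ω_c),  ω_r=0, ω_s=1
Stage 1: 17(1−ω_c) = −39(0−ω_c)  ⇒  56ω_c = 17  ⇒  ω_c = 17/56
  ⇒ ω_c¹/ω_s¹ = 17/56
Stage 2: N_ring = 14 + 2·20 = 54
Stage 2: 14(ω_s−ω_c) = −54(ω_r−ω_c),  ω_c=0, ω_r=1
Stage 2: ω_s = 0 − (54/14)(1−0) = -27/7
  ⇒ ω_s²/ω_r² = -27/7
Coupling ω_r² = ω_c¹ ⇒ overall = 17/56 × -27/7 = -459/392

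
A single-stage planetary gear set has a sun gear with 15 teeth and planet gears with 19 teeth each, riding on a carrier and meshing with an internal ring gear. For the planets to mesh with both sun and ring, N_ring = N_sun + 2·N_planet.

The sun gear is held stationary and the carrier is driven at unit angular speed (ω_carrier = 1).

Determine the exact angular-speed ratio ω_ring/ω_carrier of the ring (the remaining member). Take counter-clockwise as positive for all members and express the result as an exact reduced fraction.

N_ring = 15 + 2·19 = 53
15(ω_s−ω_c) = −53(ω_r−ω_c),  ω_s=0, ω_c=1
ω_r = 1 − (15/53)(0−1) = 68/53
ω_r/ω_c = 68/53

68/53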